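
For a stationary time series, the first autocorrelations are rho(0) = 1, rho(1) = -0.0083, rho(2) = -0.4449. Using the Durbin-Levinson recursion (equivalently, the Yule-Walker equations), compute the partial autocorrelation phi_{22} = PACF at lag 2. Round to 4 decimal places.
\phi_{22} = -0.4450

The PACF at lag k is phi_{kk}, the last component of the solution
to the Yule-Walker system G_k phi = r_k where
  (G_k)_{ij} = rho(|i - j|), (r_k)_i = rho(i), i,j = 1..k.
Equivalently, Durbin-Levinson gives phi_{kk} iteratively:
  phi_{11} = rho(1)
  phi_{kk} = [rho(k) - sum_{j=1..k-1} phi_{k-1,j} rho(k-j)]
            / [1 - sum_{j=1..k-1} phi_{k-1,j} rho(j)],
  phi_{k,j} = phi_{k-1,j} - phi_{kk} phi_{k-1,k-j},  j = 1..k-1.
Step k = 1:
  phi_11 = rho(1) = -0.0083.
Step k = 2:
  phi_22 = [rho(2) - phi_11 rho(1)] / [1 - phi_11 rho(1)] = [-0.4449 - (-0.0083)(-0.0083)] / [1 - (-0.0083)(-0.0083)]
         = -0.44496889 / 0.99993111 = -0.445.
Therefore phi_{22} = -0.4450.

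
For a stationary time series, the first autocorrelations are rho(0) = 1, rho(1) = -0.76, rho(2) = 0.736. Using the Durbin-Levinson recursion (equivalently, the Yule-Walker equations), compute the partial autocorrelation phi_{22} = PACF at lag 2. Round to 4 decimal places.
\phi_{22} = 0.3750

The PACF at lag k is phi_{kk}, the last component of the solution
to the Yule-Walker system G_k phi = r_k where
  (G_k)_{ij} = rho(|i - j|), (r_k)_i = rho(i), i,j = 1..k.
Equivalently, Durbin-Levinson gives phi_{kk} iteratively:
  phi_{11} = rho(1)
  phi_{kk} = [rho(k) - sum_{j=1..k-1} phi_{k-1,j} rho(k-j)]
            / [1 - sum_{j=1..k-1} phi_{k-1,j} rho(j)],
  phi_{k,j} = phi_{k-1,j} - phi_{kk} phi_{k-1,k-j},  j = 1..k-1.
Step k = 1:
  phi_11 = rho(1) = -0.76.
Step k = 2:
  phi_22 = [rho(2) - phi_11 rho(1)] / [1 - phi_11 rho(1)] = [0.736 - (-0.76)(-0.76)] / [1 - (-0.76)(-0.76)]
         = 0.1584 / 0.4224 = 0.375.
Therefore phi_{22} = 0.3750.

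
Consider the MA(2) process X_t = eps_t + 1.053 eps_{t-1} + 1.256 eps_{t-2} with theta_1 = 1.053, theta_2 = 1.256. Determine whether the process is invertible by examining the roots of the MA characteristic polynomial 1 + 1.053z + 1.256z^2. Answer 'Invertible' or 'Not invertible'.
\text{Not invertible}

The MA(q) characteristic polynomial is P(z) = 1 + 1.053z + 1.256z^2.
Invertibility requires all roots to lie outside the unit circle, i.e. |z| > 1 for every root.
Set 1 + (1.053) z + (1.256) z^2 = 0, i.e. a z^2 + b z + c = 0 with a = 1.256, b = 1.053, c = 1.
Discriminant D = b^2 - 4ac = (1.053)^2 - 4*(1.256)*1 = 1.108809 - (5.024) = -3.915191.
D < 0, so the roots are the complex-conjugate pair z = (-b +/- i sqrt(-D)) / (2a) = -0.4192 +/- 0.7877i.
For a conjugate pair |z|^2 = z * conj(z) = (product of roots) = c/a = 1/(1.256) = 0.796178, so |z| = sqrt(0.796178) = 0.8923 for both roots.
Moduli of all roots: 0.8923, 0.8923.
All moduli strictly greater than 1? No.
Verdict: Not invertible.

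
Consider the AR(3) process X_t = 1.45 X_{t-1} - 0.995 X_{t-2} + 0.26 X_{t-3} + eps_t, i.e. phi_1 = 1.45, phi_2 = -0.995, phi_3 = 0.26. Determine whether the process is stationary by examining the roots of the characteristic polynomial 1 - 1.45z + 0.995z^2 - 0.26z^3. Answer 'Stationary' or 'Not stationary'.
\text{Stationary}

The AR(p) characteristic polynomial is P(z) = 1 - 1.45z + 0.995z^2 - 0.26z^3.
Stationarity requires all roots to lie outside the unit circle, i.e. |z| > 1 for every root.
Degree 3: look for a simple real root z0 first, then factor out (1 - z/z0) and solve the remaining quadratic.
Testing z0 = 2: P(2) = 1 + (-1.45)(2) + (0.995)(2)^2 + (-0.26)(2)^3
  = 1 + (-2.9) + (3.98) + (-2.08) = 0.  So z_0 = 2 is a root, |z_0| = 2.
Divide out the factor (1 - 0.5 z) = (1 - z/z0) (since 1/z0 = 0.5):
  P(z) = (1 - 0.5 z)(1 + (-0.95) z + (0.52) z^2)
  [check: z-coef -0.95 - (0.5) = -1.45; z^2-coef 0.52 - (0.5)(-0.95) = 0.995; z^3-coef -(0.5)(0.52) = -0.26.]
Remaining roots from the quadratic factor 1 + (-0.95) z + (0.52) z^2:
  Set 1 + (-0.95) z + (0.52) z^2 = 0, i.e. a z^2 + b z + c = 0 with a = 0.52, b = -0.95, c = 1.
  Discriminant D = b^2 - 4ac = (-0.95)^2 - 4*(0.52)*1 = 0.9025 - (2.08) = -1.1775.
  D < 0, so the roots are the complex-conjugate pair z = (-b +/- i sqrt(-D)) / (2a) = 0.9135 +/- 1.0434i.
  For a conjugate pair |z|^2 = z * conj(z) = (product of roots) = c/a = 1/(0.52) = 1.923077, so |z| = sqrt(1.923077) = 1.3868 for both roots.
Moduli of all roots: 2.0000, 1.3868, 1.3868.
All moduli strictly greater than 1? Yes.
Verdict: Stationary.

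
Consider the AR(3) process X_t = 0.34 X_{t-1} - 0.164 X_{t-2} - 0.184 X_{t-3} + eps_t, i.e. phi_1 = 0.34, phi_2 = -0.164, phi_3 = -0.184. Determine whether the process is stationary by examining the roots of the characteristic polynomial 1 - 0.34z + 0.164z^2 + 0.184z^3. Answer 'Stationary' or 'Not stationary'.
\text{Stationary}

The AR(p) characteristic polynomial is P(z) = 1 - 0.34z + 0.164z^2 + 0.184z^3.
Stationarity requires all roots to lie outside the unit circle, i.e. |z| > 1 for every root.
Degree 3: look for a simple real root z0 first, then factor out (1 - z/z0) and solve the remaining quadratic.
Testing z0 = -2.5: P(-2.5) = 1 + (-0.34)(-2.5) + (0.164)(-2.5)^2 + (0.184)(-2.5)^3
  = 1 + (0.85) + (1.025) + (-2.875) = 0.  So z_0 = -2.5 is a root, |z_0| = 2.5.
Divide out the factor (1 + 0.4 z) = (1 - z/z0) (since 1/z0 = -0.4):
  P(z) = (1 + 0.4 z)(1 + (-0.74) z + (0.46) z^2)
  [check: z-coef -0.74 - (-0.4) = -0.34; z^2-coef 0.46 - (-0.4)(-0.74) = 0.164; z^3-coef -(-0.4)(0.46) = 0.184.]
Remaining roots from the quadratic factor 1 + (-0.74) z + (0.46) z^2:
  Set 1 + (-0.74) z + (0.46) z^2 = 0, i.e. a z^2 + b z + c = 0 with a = 0.46, b = -0.74, c = 1.
  Discriminant D = b^2 - 4ac = (-0.74)^2 - 4*(0.46)*1 = 0.5476 - (1.84) = -1.2924.
  D < 0, so the roots are the complex-conjugate pair z = (-b +/- i sqrt(-D)) / (2a) = 0.8043 +/- 1.2357i.
  For a conjugate pair |z|^2 = z * conj(z) = (product of roots) = c/a = 1/(0.46) = 2.173913, so |z| = sqrt(2.173913) = 1.4744 for both roots.
Moduli of all roots: 2.5000, 1.4744, 1.4744.
All moduli strictly greater than 1? Yes.
Verdict: Stationary.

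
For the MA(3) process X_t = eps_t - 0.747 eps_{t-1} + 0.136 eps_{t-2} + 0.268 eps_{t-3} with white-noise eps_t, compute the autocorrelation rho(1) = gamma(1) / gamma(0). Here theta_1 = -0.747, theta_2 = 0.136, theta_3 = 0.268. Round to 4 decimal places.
\rho(1) = -0.4927

For an MA(q) process with theta_0 = 1, the autocovariance is
  gamma(k) = sigma^2 * sum_{i=0..q-k} theta_i * theta_{i+k},
and rho(k) = gamma(k) / gamma(0). Sigma^2 cancels.
  numerator   = (1)*(-0.747) + (-0.747)*(0.136) + (0.136)*(0.268) = -0.812144.
  denominator = (1)^2 + (-0.747)^2 + (0.136)^2 + (0.268)^2 = 1.648329.
  rho(1) = -0.812144 / 1.648329 = -0.4927.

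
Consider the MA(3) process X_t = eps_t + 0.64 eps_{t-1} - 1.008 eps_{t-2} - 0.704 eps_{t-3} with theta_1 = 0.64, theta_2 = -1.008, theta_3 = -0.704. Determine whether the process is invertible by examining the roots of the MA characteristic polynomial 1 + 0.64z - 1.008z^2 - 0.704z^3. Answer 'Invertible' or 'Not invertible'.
\text{Not invertible}

The MA(q) characteristic polynomial is P(z) = 1 + 0.64z - 1.008z^2 - 0.704z^3.
Invertibility requires all roots to lie outside the unit circle, i.e. |z| > 1 for every root.
Degree 3: look for a simple real root z0 first, then factor out (1 - z/z0) and solve the remaining quadratic.
Testing z0 = -1.25: P(-1.25) = 1 + (0.64)(-1.25) + (-1.008)(-1.25)^2 + (-0.704)(-1.25)^3
  = 1 + (-0.8) + (-1.575) + (1.375) = 0.  So z_0 = -1.25 is a root, |z_0| = 1.25.
Divide out the factor (1 + 0.8 z) = (1 - z/z0) (since 1/z0 = -0.8):
  P(z) = (1 + 0.8 z)(1 + (-0.16) z + (-0.88) z^2)
  [check: z-coef -0.16 - (-0.8) = 0.64; z^2-coef -0.88 - (-0.8)(-0.16) = -1.008; z^3-coef -(-0.8)(-0.88) = -0.704.]
Remaining roots from the quadratic factor 1 + (-0.16) z + (-0.88) z^2:
  Set 1 + (-0.16) z + (-0.88) z^2 = 0, i.e. a z^2 + b z + c = 0 with a = -0.88, b = -0.16, c = 1.
  Discriminant D = b^2 - 4ac = (-0.16)^2 - 4*(-0.88)*1 = 0.0256 - (-3.52) = 3.5456.
  D >= 0, so the roots are real: z = (-b +/- sqrt(D)) / (2a) = (0.16 +/- 1.882976) / (-1.76).
    z_1 = (0.16 + 1.882976) / (-1.76) = -1.1608,   |z_1| = 1.1608.
    z_2 = (0.16 - 1.882976) / (-1.76) = 0.979,   |z_2| = 0.979.
Moduli of all roots: 1.2500, 1.1608, 0.9790.
All moduli strictly greater than 1? No.
Verdict: Not invertible.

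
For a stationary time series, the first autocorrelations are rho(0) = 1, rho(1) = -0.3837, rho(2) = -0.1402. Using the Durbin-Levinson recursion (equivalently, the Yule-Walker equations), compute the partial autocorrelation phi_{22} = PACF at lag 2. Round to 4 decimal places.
\phi_{22} = -0.3370

The PACF at lag k is phi_{kk}, the last component of the solution
to the Yule-Walker system G_k phi = r_k where
  (G_k)_{ij} = rho(|i - j|), (r_k)_i = rho(i), i,j = 1..k.
Equivalently, Durbin-Levinson gives phi_{kk} iteratively:
  phi_{11} = rho(1)
  phi_{kk} = [rho(k) - sum_{j=1..k-1} phi_{k-1,j} rho(k-j)]
            / [1 - sum_{j=1..k-1} phi_{k-1,j} rho(j)],
  phi_{k,j} = phi_{k-1,j} - phi_{kk} phi_{k-1,k-j},  j = 1..k-1.
Step k = 1:
  phi_11 = rho(1) = -0.3837.
Step k = 2:
  phi_22 = [rho(2) - phi_11 rho(1)] / [1 - phi_11 rho(1)] = [-0.1402 - (-0.3837)(-0.3837)] / [1 - (-0.3837)(-0.3837)]
         = -0.28742569 / 0.85277431 = -0.337.
Therefore phi_{22} = -0.3370.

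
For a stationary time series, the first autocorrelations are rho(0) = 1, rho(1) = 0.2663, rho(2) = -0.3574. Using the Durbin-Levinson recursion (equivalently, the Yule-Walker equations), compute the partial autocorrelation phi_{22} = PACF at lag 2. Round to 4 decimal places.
\phi_{22} = -0.4610

The PACF at lag k is phi_{kk}, the last component of the solution
to the Yule-Walker system G_k phi = r_k where
  (G_k)_{ij} = rho(|i - j|), (r_k)_i = rho(i), i,j = 1..k.
Equivalently, Durbin-Levinson gives phi_{kk} iteratively:
  phi_{11} = rho(1)
  phi_{kk} = [rho(k) - sum_{j=1..k-1} phi_{k-1,j} rho(k-j)]
            / [1 - sum_{j=1..k-1} phi_{k-1,j} rho(j)],
  phi_{k,j} = phi_{k-1,j} - phi_{kk} phi_{k-1,k-j},  j = 1..k-1.
Step k = 1:
  phi_11 = rho(1) = 0.2663.
Step k = 2:
  phi_22 = [rho(2) - phi_11 rho(1)] / [1 - phi_11 rho(1)] = [-0.3574 - (0.2663)(0.2663)] / [1 - (0.2663)(0.2663)]
         = -0.42831569 / 0.92908431 = -0.461.
Therefore phi_{22} = -0.4610.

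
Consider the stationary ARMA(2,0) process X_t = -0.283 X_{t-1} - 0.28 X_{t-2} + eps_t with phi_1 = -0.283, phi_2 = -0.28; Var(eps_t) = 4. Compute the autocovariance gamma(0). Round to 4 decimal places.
\gamma(0) = 4.5633

Multiply the model equation by X_{t-k} and take expectations. With theta_0 = psi_0 = 1 and psi_j the MA(infinity) weights, this gives
  gamma(k) - sum_i phi_i gamma(k-i) = c_k,
  c_k = sigma^2 * sum_{j=k..q} theta_j psi_{j-k}   (c_k = 0 for k > q),
using gamma(-m) = gamma(m).
Pure AR (q = 0): c_0 = sigma^2 = 4, c_k = 0 for k >= 1.
Equations for k = 0, 1, 2 (AR order 2, c_2 = 0):
  (E0) gamma(0) = phi_1 gamma(1) + phi_2 gamma(2) + c_0
  (E1) gamma(1) = phi_1 gamma(0) + phi_2 gamma(1) + c_1
  (E2) gamma(2) = phi_1 gamma(1) + phi_2 gamma(0)
From (E1): gamma(1) = A gamma(0) + B with
  A = phi_1 / (1 - phi_2) = -0.283 / 1.28 = -0.221094,   B = c_1 / (1 - phi_2) = 0 / 1.28 = 0.
Insert (E2) into (E0): gamma(0) (1 - phi_2^2) = phi_1 (1 + phi_2) gamma(1) + c_0.
  phi_1 (1 + phi_2) = (-0.283)(0.72) = -0.20376,   1 - phi_2^2 = 0.9216.
Replace gamma(1) by A gamma(0) + B and collect gamma(0):
  gamma(0) [0.9216 - (-0.20376)(-0.221094)] = c_0 = 4
  gamma(0) * 0.87655 = 4
  gamma(0) = 4 / 0.87655 = 4.563345.
Therefore gamma(0) = 4.5633 (to 4 decimal places).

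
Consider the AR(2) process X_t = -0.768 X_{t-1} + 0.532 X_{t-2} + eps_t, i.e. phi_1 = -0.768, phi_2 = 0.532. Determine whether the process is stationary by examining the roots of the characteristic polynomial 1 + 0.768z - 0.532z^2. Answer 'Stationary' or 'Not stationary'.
\text{Not stationary}

The AR(p) characteristic polynomial is P(z) = 1 + 0.768z - 0.532z^2.
Stationarity requires all roots to lie outside the unit circle, i.e. |z| > 1 for every root.
Set 1 + (0.768) z + (-0.532) z^2 = 0, i.e. a z^2 + b z + c = 0 with a = -0.532, b = 0.768, c = 1.
Discriminant D = b^2 - 4ac = (0.768)^2 - 4*(-0.532)*1 = 0.589824 - (-2.128) = 2.717824.
D >= 0, so the roots are real: z = (-b +/- sqrt(D)) / (2a) = (-0.768 +/- 1.648582) / (-1.064).
  z_1 = (-0.768 + 1.648582) / (-1.064) = -0.8276,   |z_1| = 0.8276.
  z_2 = (-0.768 - 1.648582) / (-1.064) = 2.2712,   |z_2| = 2.2712.
Moduli of all roots: 0.8276, 2.2712.
All moduli strictly greater than 1? No.
Verdict: Not stationary.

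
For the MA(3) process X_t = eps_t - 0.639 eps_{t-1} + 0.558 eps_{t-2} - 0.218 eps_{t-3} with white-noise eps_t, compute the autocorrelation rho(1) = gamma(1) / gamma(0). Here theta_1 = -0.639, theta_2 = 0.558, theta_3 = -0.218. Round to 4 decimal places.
\rho(1) = -0.6322

For an MA(q) process with theta_0 = 1, the autocovariance is
  gamma(k) = sigma^2 * sum_{i=0..q-k} theta_i * theta_{i+k},
and rho(k) = gamma(k) / gamma(0). Sigma^2 cancels.
  numerator   = (1)*(-0.639) + (-0.639)*(0.558) + (0.558)*(-0.218) = -1.117206.
  denominator = (1)^2 + (-0.639)^2 + (0.558)^2 + (-0.218)^2 = 1.767209.
  rho(1) = -1.117206 / 1.767209 = -0.6322.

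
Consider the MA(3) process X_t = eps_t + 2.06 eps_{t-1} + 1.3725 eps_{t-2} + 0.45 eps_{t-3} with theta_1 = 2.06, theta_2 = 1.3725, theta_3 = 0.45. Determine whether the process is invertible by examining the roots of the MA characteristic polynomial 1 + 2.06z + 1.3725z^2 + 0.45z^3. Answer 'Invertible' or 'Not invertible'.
\text{Not invertible}

The MA(q) characteristic polynomial is P(z) = 1 + 2.06z + 1.3725z^2 + 0.45z^3.
Invertibility requires all roots to lie outside the unit circle, i.e. |z| > 1 for every root.
Degree 3: look for a simple real root z0 first, then factor out (1 - z/z0) and solve the remaining quadratic.
Testing z0 = -0.8: P(-0.8) = 1 + (2.06)(-0.8) + (1.3725)(-0.8)^2 + (0.45)(-0.8)^3
  = 1 + (-1.648) + (0.8784) + (-0.2304) = 0.  So z_0 = -0.8 is a root, |z_0| = 0.8.
Divide out the factor (1 + 1.25 z) = (1 - z/z0) (since 1/z0 = -1.25):
  P(z) = (1 + 1.25 z)(1 + (0.81) z + (0.36) z^2)
  [check: z-coef 0.81 - (-1.25) = 2.06; z^2-coef 0.36 - (-1.25)(0.81) = 1.3725; z^3-coef -(-1.25)(0.36) = 0.45.]
Remaining roots from the quadratic factor 1 + (0.81) z + (0.36) z^2:
  Set 1 + (0.81) z + (0.36) z^2 = 0, i.e. a z^2 + b z + c = 0 with a = 0.36, b = 0.81, c = 1.
  Discriminant D = b^2 - 4ac = (0.81)^2 - 4*(0.36)*1 = 0.6561 - (1.44) = -0.7839.
  D < 0, so the roots are the complex-conjugate pair z = (-b +/- i sqrt(-D)) / (2a) = -1.125 +/- 1.2297i.
  For a conjugate pair |z|^2 = z * conj(z) = (product of roots) = c/a = 1/(0.36) = 2.777778, so |z| = sqrt(2.777778) = 1.6667 for both roots.
Moduli of all roots: 0.8000, 1.6667, 1.6667.
All moduli strictly greater than 1? No.
Verdict: Not invertible.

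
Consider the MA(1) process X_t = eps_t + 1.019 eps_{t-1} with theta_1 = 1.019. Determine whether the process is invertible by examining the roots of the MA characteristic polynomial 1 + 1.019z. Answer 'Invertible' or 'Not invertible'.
\text{Not invertible}

The MA(q) characteristic polynomial is P(z) = 1 + 1.019z.
Invertibility requires all roots to lie outside the unit circle, i.e. |z| > 1 for every root.
This is linear in z: 1 + (1.019) z = 0  =>  z = -1/(1.019) = -0.981354,  |z| = 0.981354.
Moduli of all roots: 0.9814.
All moduli strictly greater than 1? No.
Verdict: Not invertible.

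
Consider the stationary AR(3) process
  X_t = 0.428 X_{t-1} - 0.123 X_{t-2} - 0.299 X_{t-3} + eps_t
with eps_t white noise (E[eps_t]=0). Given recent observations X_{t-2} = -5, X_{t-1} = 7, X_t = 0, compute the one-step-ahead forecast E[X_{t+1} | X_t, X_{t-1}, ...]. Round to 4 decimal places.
E[X_{t+1} \mid \mathcal F_t] = 0.6340

For an AR(p) model X_t = c + sum_i phi_i X_{t-i} + eps_t, the
one-step-ahead conditional mean is
  E[X_{t+1} | X_t, ...] = c + sum_i phi_i X_{t+1-i}.
Substitute known values:
  E[X_{t+1} | ...] = (0.428) * (0) + (-0.123) * (7) + (-0.299) * (-5)
                   = 0.6340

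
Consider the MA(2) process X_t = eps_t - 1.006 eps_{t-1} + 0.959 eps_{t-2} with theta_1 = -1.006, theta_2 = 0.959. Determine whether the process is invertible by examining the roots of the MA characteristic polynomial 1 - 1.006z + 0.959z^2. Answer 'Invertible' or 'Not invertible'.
\text{Invertible}

The MA(q) characteristic polynomial is P(z) = 1 - 1.006z + 0.959z^2.
Invertibility requires all roots to lie outside the unit circle, i.e. |z| > 1 for every root.
Set 1 + (-1.006) z + (0.959) z^2 = 0, i.e. a z^2 + b z + c = 0 with a = 0.959, b = -1.006, c = 1.
Discriminant D = b^2 - 4ac = (-1.006)^2 - 4*(0.959)*1 = 1.012036 - (3.836) = -2.823964.
D < 0, so the roots are the complex-conjugate pair z = (-b +/- i sqrt(-D)) / (2a) = 0.5245 +/- 0.8762i.
For a conjugate pair |z|^2 = z * conj(z) = (product of roots) = c/a = 1/(0.959) = 1.042753, so |z| = sqrt(1.042753) = 1.0212 for both roots.
Moduli of all roots: 1.0212, 1.0212.
All moduli strictly greater than 1? Yes.
Verdict: Invertible.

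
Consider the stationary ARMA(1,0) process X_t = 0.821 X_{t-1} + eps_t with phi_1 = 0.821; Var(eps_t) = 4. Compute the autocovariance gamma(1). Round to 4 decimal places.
\gamma(1) = 10.0749

Multiply the model equation by X_{t-k} and take expectations. With theta_0 = psi_0 = 1 and psi_j the MA(infinity) weights, this gives
  gamma(k) - sum_i phi_i gamma(k-i) = c_k,
  c_k = sigma^2 * sum_{j=k..q} theta_j psi_{j-k}   (c_k = 0 for k > q),
using gamma(-m) = gamma(m).
Pure AR (q = 0): c_0 = sigma^2 = 4, c_k = 0 for k >= 1.
Equations for k = 0 and k = 1 (AR order 1):
  gamma(0) = phi_1 gamma(1) + c_0
  gamma(1) = phi_1 gamma(0) + c_1
Substituting the second into the first: gamma(0) (1 - phi_1^2) = c_0 + phi_1 c_1, so
  gamma(0) = c_0 / (1 - phi_1^2) = 4 / (1 - (0.821)^2) = 4 / 0.325959 = 12.271482.
  gamma(1) = phi_1 gamma(0) = (0.821)(12.271482) = 10.074887.
Therefore gamma(1) = 10.0749 (to 4 decimal places).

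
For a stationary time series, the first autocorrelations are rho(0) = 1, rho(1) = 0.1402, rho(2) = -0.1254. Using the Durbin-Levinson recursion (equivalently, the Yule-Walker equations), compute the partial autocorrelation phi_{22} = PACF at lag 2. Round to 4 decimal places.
\phi_{22} = -0.1480

The PACF at lag k is phi_{kk}, the last component of the solution
to the Yule-Walker system G_k phi = r_k where
  (G_k)_{ij} = rho(|i - j|), (r_k)_i = rho(i), i,j = 1..k.
Equivalently, Durbin-Levinson gives phi_{kk} iteratively:
  phi_{11} = rho(1)
  phi_{kk} = [rho(k) - sum_{j=1..k-1} phi_{k-1,j} rho(k-j)]
            / [1 - sum_{j=1..k-1} phi_{k-1,j} rho(j)],
  phi_{k,j} = phi_{k-1,j} - phi_{kk} phi_{k-1,k-j},  j = 1..k-1.
Step k = 1:
  phi_11 = rho(1) = 0.1402.
Step k = 2:
  phi_22 = [rho(2) - phi_11 rho(1)] / [1 - phi_11 rho(1)] = [-0.1254 - (0.1402)(0.1402)] / [1 - (0.1402)(0.1402)]
         = -0.14505604 / 0.98034396 = -0.148.
Therefore phi_{22} = -0.1480.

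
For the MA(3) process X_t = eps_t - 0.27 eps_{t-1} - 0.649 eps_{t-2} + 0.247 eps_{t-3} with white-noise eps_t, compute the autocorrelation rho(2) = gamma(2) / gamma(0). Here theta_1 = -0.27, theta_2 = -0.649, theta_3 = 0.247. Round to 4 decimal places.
\rho(2) = -0.4602

For an MA(q) process with theta_0 = 1, the autocovariance is
  gamma(k) = sigma^2 * sum_{i=0..q-k} theta_i * theta_{i+k},
and rho(k) = gamma(k) / gamma(0). Sigma^2 cancels.
  numerator   = (1)*(-0.649) + (-0.27)*(0.247) = -0.71569.
  denominator = (1)^2 + (-0.27)^2 + (-0.649)^2 + (0.247)^2 = 1.55511.
  rho(2) = -0.71569 / 1.55511 = -0.4602.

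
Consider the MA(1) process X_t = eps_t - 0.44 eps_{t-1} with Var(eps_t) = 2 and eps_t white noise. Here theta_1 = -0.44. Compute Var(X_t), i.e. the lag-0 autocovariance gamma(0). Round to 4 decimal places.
\gamma(0) = 2.3872

For an MA(q) process X_t = eps_t + sum_i theta_i eps_{t-i} with
Var(eps_t) = sigma^2, the variance is
  gamma(0) = sigma^2 * (1 + sum_i theta_i^2).
  sum_i theta_i^2 = (-0.44)^2 = 0.1936.
  gamma(0) = 2 * (1 + 0.1936) = 2 * 1.1936 = 2.3872.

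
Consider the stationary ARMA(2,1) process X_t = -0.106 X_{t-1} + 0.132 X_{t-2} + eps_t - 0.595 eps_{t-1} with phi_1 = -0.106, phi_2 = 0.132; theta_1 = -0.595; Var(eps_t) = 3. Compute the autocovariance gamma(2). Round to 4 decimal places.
\gamma(2) = 0.8916

Multiply the model equation by X_{t-k} and take expectations. With theta_0 = psi_0 = 1 and psi_j the MA(infinity) weights, this gives
  gamma(k) - sum_i phi_i gamma(k-i) = c_k,
  c_k = sigma^2 * sum_{j=k..q} theta_j psi_{j-k}   (c_k = 0 for k > q),
using gamma(-m) = gamma(m).
psi-weights needed (psi_j = theta_j + sum_i phi_i psi_{j-i}):
  psi_1 = theta_1 + phi_1 = -0.595 + (-0.106) = -0.701
Right-hand sides:
  c_0 = sigma^2 (1 + theta_1 psi_1) = 3 * (1 + (-0.595)(-0.701)) = 3 * 1.417095 = 4.251285
  c_1 = sigma^2 theta_1 = 3 * (-0.595) = -1.785
  c_2 = 0
Equations for k = 0, 1, 2 (AR order 2, c_2 = 0):
  (E0) gamma(0) = phi_1 gamma(1) + phi_2 gamma(2) + c_0
  (E1) gamma(1) = phi_1 gamma(0) + phi_2 gamma(1) + c_1
  (E2) gamma(2) = phi_1 gamma(1) + phi_2 gamma(0)
From (E1): gamma(1) = A gamma(0) + B with
  A = phi_1 / (1 - phi_2) = -0.106 / 0.868 = -0.12212,   B = c_1 / (1 - phi_2) = -1.785 / 0.868 = -2.056452.
Insert (E2) into (E0): gamma(0) (1 - phi_2^2) = phi_1 (1 + phi_2) gamma(1) + c_0.
  phi_1 (1 + phi_2) = (-0.106)(1.132) = -0.119992,   1 - phi_2^2 = 0.982576.
Replace gamma(1) by A gamma(0) + B and collect gamma(0):
  gamma(0) [0.982576 - (-0.119992)(-0.12212)] = (-0.119992)(-2.056452) + 4.251285
  gamma(0) * 0.967923 = 4.498043
  gamma(0) = 4.498043 / 0.967923 = 4.64711.
  gamma(1) = A gamma(0) + B = (-0.12212)(4.64711) + (-2.056452) = -2.623956.
  gamma(2) = phi_1 gamma(1) + phi_2 gamma(0) = (-0.106)(-2.623956) + (0.132)(4.64711) = 0.891558.
Therefore gamma(2) = 0.8916 (to 4 decimal places).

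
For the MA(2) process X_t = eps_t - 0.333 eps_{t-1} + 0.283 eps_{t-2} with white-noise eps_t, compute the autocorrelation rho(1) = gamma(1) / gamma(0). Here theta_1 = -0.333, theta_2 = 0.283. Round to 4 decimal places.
\rho(1) = -0.3587

For an MA(q) process with theta_0 = 1, the autocovariance is
  gamma(k) = sigma^2 * sum_{i=0..q-k} theta_i * theta_{i+k},
and rho(k) = gamma(k) / gamma(0). Sigma^2 cancels.
  numerator   = (1)*(-0.333) + (-0.333)*(0.283) = -0.427239.
  denominator = (1)^2 + (-0.333)^2 + (0.283)^2 = 1.190978.
  rho(1) = -0.427239 / 1.190978 = -0.3587.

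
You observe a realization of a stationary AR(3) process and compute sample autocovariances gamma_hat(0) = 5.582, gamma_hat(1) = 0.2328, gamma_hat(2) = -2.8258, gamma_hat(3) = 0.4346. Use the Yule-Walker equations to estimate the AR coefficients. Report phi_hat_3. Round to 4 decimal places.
\hat\phi_{3} = 0.1770

The Yule-Walker equations for an AR(p) process read, in matrix form,
  Gamma_p phi = r_p,   with   (Gamma_p)_{ij} = gamma(|i - j|),
                       (r_p)_i = gamma(i),   i,j = 1..p.
Substitute the sample gammas (Toeplitz matrix and right-hand side of size 3):
  Gamma_p = [[5.582, 0.2328, -2.8258], [0.2328, 5.582, 0.2328], [-2.8258, 0.2328, 5.582]]
  r_p     = [0.2328, -2.8258, 0.4346]
Written out (R1..R3):
  (R1) 5.582 phi_1 + 0.2328 phi_2 - 2.8258 phi_3 = 0.2328
  (R2) 0.2328 phi_1 + 5.582 phi_2 + 0.2328 phi_3 = -2.8258
  (R3) -2.8258 phi_1 + 0.2328 phi_2 + 5.582 phi_3 = 0.4346
Gaussian elimination:
  R2 <- R2 - (0.2328/5.582) R1 = R2 - (0.041705) R1:  5.572291 phi_2 + 0.350651 phi_3 = -2.835509
  R3 <- R3 - (-2.8258/5.582) R1 = R3 - (-0.506234) R1:  0.350651 phi_2 + 4.151483 phi_3 = 0.552451
  R3 <- R3 - (0.350651/5.572291) R2 = R3 - (0.062928) R2:  4.129417 phi_3 = 0.730883
Back-substitution:
  phi_hat_3 = 0.730883 / 4.129417 = 0.176994
  phi_hat_2 = (-2.835509 - (0.350651)(0.176994)) / 5.572291 = -0.519997
  phi_hat_1 = (0.2328 - (0.2328)(-0.519997) - (-2.8258)(0.176994)) / 5.582 = 0.152993
So phi_hat = [0.1530, -0.5200, 0.1770].
Therefore phi_hat_3 = 0.1770.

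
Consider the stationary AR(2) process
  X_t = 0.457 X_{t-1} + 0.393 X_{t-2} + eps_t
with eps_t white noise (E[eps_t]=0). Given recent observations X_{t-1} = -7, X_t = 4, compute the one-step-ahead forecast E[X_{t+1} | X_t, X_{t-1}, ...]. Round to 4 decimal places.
E[X_{t+1} \mid \mathcal F_t] = -0.9230

For an AR(p) model X_t = c + sum_i phi_i X_{t-i} + eps_t, the
one-step-ahead conditional mean is
  E[X_{t+1} | X_t, ...] = c + sum_i phi_i X_{t+1-i}.
Substitute known values:
  E[X_{t+1} | ...] = (0.457) * (4) + (0.393) * (-7)
                   = -0.9230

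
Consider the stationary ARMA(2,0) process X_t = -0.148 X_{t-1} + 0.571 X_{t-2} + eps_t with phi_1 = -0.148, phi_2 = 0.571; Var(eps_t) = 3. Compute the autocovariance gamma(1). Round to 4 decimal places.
\gamma(1) = -1.7431

Multiply the model equation by X_{t-k} and take expectations. With theta_0 = psi_0 = 1 and psi_j the MA(infinity) weights, this gives
  gamma(k) - sum_i phi_i gamma(k-i) = c_k,
  c_k = sigma^2 * sum_{j=k..q} theta_j psi_{j-k}   (c_k = 0 for k > q),
using gamma(-m) = gamma(m).
Pure AR (q = 0): c_0 = sigma^2 = 3, c_k = 0 for k >= 1.
Equations for k = 0, 1, 2 (AR order 2, c_2 = 0):
  (E0) gamma(0) = phi_1 gamma(1) + phi_2 gamma(2) + c_0
  (E1) gamma(1) = phi_1 gamma(0) + phi_2 gamma(1) + c_1
  (E2) gamma(2) = phi_1 gamma(1) + phi_2 gamma(0)
From (E1): gamma(1) = A gamma(0) + B with
  A = phi_1 / (1 - phi_2) = -0.148 / 0.429 = -0.344988,   B = c_1 / (1 - phi_2) = 0 / 0.429 = 0.
Insert (E2) into (E0): gamma(0) (1 - phi_2^2) = phi_1 (1 + phi_2) gamma(1) + c_0.
  phi_1 (1 + phi_2) = (-0.148)(1.571) = -0.232508,   1 - phi_2^2 = 0.673959.
Replace gamma(1) by A gamma(0) + B and collect gamma(0):
  gamma(0) [0.673959 - (-0.232508)(-0.344988)] = c_0 = 3
  gamma(0) * 0.593746 = 3
  gamma(0) = 3 / 0.593746 = 5.052662.
  gamma(1) = A gamma(0) = (-0.344988)(5.052662) = -1.743109.
Therefore gamma(1) = -1.7431 (to 4 decimal places).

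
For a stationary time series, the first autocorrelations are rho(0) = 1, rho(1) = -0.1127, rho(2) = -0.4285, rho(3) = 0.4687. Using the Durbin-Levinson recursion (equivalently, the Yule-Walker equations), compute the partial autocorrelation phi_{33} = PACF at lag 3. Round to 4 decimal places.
\phi_{33} = 0.4410

The PACF at lag k is phi_{kk}, the last component of the solution
to the Yule-Walker system G_k phi = r_k where
  (G_k)_{ij} = rho(|i - j|), (r_k)_i = rho(i), i,j = 1..k.
Equivalently, Durbin-Levinson gives phi_{kk} iteratively:
  phi_{11} = rho(1)
  phi_{kk} = [rho(k) - sum_{j=1..k-1} phi_{k-1,j} rho(k-j)]
            / [1 - sum_{j=1..k-1} phi_{k-1,j} rho(j)],
  phi_{k,j} = phi_{k-1,j} - phi_{kk} phi_{k-1,k-j},  j = 1..k-1.
Step k = 1:
  phi_11 = rho(1) = -0.1127.
Step k = 2:
  phi_22 = [rho(2) - phi_11 rho(1)] / [1 - phi_11 rho(1)] = [-0.4285 - (-0.1127)(-0.1127)] / [1 - (-0.1127)(-0.1127)]
         = -0.44120129 / 0.98729871 = -0.446877.
  Update: phi_21 = phi_11 - phi_22 phi_11 = -0.1127 - (-0.446877)(-0.1127) = -0.163063.
Step k = 3:
  phi_33 = [rho(3) - phi_21 rho(2) - phi_22 rho(1)] / [1 - phi_21 rho(1) - phi_22 rho(2)]
    numerator   = 0.4687 - (-0.163063)(-0.4285) - (-0.446877)(-0.1127) = 0.34846442
    denominator = 1 - (-0.163063)(-0.1127) - (-0.446877)(-0.4285) = 0.79013591
  phi_33 = 0.34846442 / 0.79013591 = 0.441.
Therefore phi_{33} = 0.4410.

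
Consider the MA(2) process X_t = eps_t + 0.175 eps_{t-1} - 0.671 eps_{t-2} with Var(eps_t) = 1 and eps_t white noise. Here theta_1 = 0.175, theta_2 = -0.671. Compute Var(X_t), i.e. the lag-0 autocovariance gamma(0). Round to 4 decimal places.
\gamma(0) = 1.4809

For an MA(q) process X_t = eps_t + sum_i theta_i eps_{t-i} with
Var(eps_t) = sigma^2, the variance is
  gamma(0) = sigma^2 * (1 + sum_i theta_i^2).
  sum_i theta_i^2 = (0.175)^2 + (-0.671)^2 = 0.030625 + 0.450241 = 0.480866.
  gamma(0) = 1 * (1 + 0.480866) = 1 * 1.480866 = 1.480866, which rounds to 1.4809.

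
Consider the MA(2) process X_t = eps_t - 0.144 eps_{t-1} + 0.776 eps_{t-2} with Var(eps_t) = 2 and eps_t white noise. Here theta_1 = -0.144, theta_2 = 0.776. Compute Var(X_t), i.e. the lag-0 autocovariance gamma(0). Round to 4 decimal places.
\gamma(0) = 3.2458

For an MA(q) process X_t = eps_t + sum_i theta_i eps_{t-i} with
Var(eps_t) = sigma^2, the variance is
  gamma(0) = sigma^2 * (1 + sum_i theta_i^2).
  sum_i theta_i^2 = (-0.144)^2 + (0.776)^2 = 0.020736 + 0.602176 = 0.622912.
  gamma(0) = 2 * (1 + 0.622912) = 2 * 1.622912 = 3.245824, which rounds to 3.2458.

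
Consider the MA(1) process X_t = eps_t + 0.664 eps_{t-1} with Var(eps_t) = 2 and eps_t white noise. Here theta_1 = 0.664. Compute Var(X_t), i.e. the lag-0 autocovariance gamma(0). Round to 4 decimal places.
\gamma(0) = 2.8818

For an MA(q) process X_t = eps_t + sum_i theta_i eps_{t-i} with
Var(eps_t) = sigma^2, the variance is
  gamma(0) = sigma^2 * (1 + sum_i theta_i^2).
  sum_i theta_i^2 = (0.664)^2 = 0.440896.
  gamma(0) = 2 * (1 + 0.440896) = 2 * 1.440896 = 2.881792, which rounds to 2.8818.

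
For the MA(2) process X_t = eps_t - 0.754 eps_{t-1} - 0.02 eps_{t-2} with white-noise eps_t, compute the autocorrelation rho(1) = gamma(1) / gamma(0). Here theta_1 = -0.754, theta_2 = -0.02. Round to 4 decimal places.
\rho(1) = -0.4710

For an MA(q) process with theta_0 = 1, the autocovariance is
  gamma(k) = sigma^2 * sum_{i=0..q-k} theta_i * theta_{i+k},
and rho(k) = gamma(k) / gamma(0). Sigma^2 cancels.
  numerator   = (1)*(-0.754) + (-0.754)*(-0.02) = -0.73892.
  denominator = (1)^2 + (-0.754)^2 + (-0.02)^2 = 1.568916.
  rho(1) = -0.73892 / 1.568916 = -0.4710.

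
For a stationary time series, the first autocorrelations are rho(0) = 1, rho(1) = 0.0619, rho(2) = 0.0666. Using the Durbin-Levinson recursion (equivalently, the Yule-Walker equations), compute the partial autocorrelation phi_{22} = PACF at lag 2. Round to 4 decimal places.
\phi_{22} = 0.0630

The PACF at lag k is phi_{kk}, the last component of the solution
to the Yule-Walker system G_k phi = r_k where
  (G_k)_{ij} = rho(|i - j|), (r_k)_i = rho(i), i,j = 1..k.
Equivalently, Durbin-Levinson gives phi_{kk} iteratively:
  phi_{11} = rho(1)
  phi_{kk} = [rho(k) - sum_{j=1..k-1} phi_{k-1,j} rho(k-j)]
            / [1 - sum_{j=1..k-1} phi_{k-1,j} rho(j)],
  phi_{k,j} = phi_{k-1,j} - phi_{kk} phi_{k-1,k-j},  j = 1..k-1.
Step k = 1:
  phi_11 = rho(1) = 0.0619.
Step k = 2:
  phi_22 = [rho(2) - phi_11 rho(1)] / [1 - phi_11 rho(1)] = [0.0666 - (0.0619)(0.0619)] / [1 - (0.0619)(0.0619)]
         = 0.06276839 / 0.99616839 = 0.063.
Therefore phi_{22} = 0.0630.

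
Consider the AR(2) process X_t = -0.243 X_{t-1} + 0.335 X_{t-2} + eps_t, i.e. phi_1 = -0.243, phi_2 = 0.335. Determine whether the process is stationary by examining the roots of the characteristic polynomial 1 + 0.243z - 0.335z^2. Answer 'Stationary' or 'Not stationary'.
\text{Stationary}

The AR(p) characteristic polynomial is P(z) = 1 + 0.243z - 0.335z^2.
Stationarity requires all roots to lie outside the unit circle, i.e. |z| > 1 for every root.
Set 1 + (0.243) z + (-0.335) z^2 = 0, i.e. a z^2 + b z + c = 0 with a = -0.335, b = 0.243, c = 1.
Discriminant D = b^2 - 4ac = (0.243)^2 - 4*(-0.335)*1 = 0.059049 - (-1.34) = 1.399049.
D >= 0, so the roots are real: z = (-b +/- sqrt(D)) / (2a) = (-0.243 +/- 1.182814) / (-0.67).
  z_1 = (-0.243 + 1.182814) / (-0.67) = -1.4027,   |z_1| = 1.4027.
  z_2 = (-0.243 - 1.182814) / (-0.67) = 2.1281,   |z_2| = 2.1281.
Moduli of all roots: 1.4027, 2.1281.
All moduli strictly greater than 1? Yes.
Verdict: Stationary.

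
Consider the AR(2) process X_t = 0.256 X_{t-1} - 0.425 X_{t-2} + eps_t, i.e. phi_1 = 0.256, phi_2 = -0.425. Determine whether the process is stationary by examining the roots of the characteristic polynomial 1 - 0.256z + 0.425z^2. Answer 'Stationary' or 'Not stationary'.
\text{Stationary}

The AR(p) characteristic polynomial is P(z) = 1 - 0.256z + 0.425z^2.
Stationarity requires all roots to lie outside the unit circle, i.e. |z| > 1 for every root.
Set 1 + (-0.256) z + (0.425) z^2 = 0, i.e. a z^2 + b z + c = 0 with a = 0.425, b = -0.256, c = 1.
Discriminant D = b^2 - 4ac = (-0.256)^2 - 4*(0.425)*1 = 0.065536 - (1.7) = -1.634464.
D < 0, so the roots are the complex-conjugate pair z = (-b +/- i sqrt(-D)) / (2a) = 0.3012 +/- 1.5041i.
For a conjugate pair |z|^2 = z * conj(z) = (product of roots) = c/a = 1/(0.425) = 2.352941, so |z| = sqrt(2.352941) = 1.5339 for both roots.
Moduli of all roots: 1.5339, 1.5339.
All moduli strictly greater than 1? Yes.
Verdict: Stationary.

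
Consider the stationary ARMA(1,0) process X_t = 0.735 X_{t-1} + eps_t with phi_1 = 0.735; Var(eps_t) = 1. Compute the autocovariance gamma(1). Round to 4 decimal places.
\gamma(1) = 1.5986

Multiply the model equation by X_{t-k} and take expectations. With theta_0 = psi_0 = 1 and psi_j the MA(infinity) weights, this gives
  gamma(k) - sum_i phi_i gamma(k-i) = c_k,
  c_k = sigma^2 * sum_{j=k..q} theta_j psi_{j-k}   (c_k = 0 for k > q),
using gamma(-m) = gamma(m).
Pure AR (q = 0): c_0 = sigma^2 = 1, c_k = 0 for k >= 1.
Equations for k = 0 and k = 1 (AR order 1):
  gamma(0) = phi_1 gamma(1) + c_0
  gamma(1) = phi_1 gamma(0) + c_1
Substituting the second into the first: gamma(0) (1 - phi_1^2) = c_0 + phi_1 c_1, so
  gamma(0) = c_0 / (1 - phi_1^2) = 1 / (1 - (0.735)^2) = 1 / 0.459775 = 2.174977.
  gamma(1) = phi_1 gamma(0) = (0.735)(2.174977) = 1.598608.
Therefore gamma(1) = 1.5986 (to 4 decimal places).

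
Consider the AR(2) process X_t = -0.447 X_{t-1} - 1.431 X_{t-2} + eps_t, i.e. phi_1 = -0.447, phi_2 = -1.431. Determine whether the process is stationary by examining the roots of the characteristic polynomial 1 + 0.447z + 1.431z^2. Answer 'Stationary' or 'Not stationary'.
\text{Not stationary}

The AR(p) characteristic polynomial is P(z) = 1 + 0.447z + 1.431z^2.
Stationarity requires all roots to lie outside the unit circle, i.e. |z| > 1 for every root.
Set 1 + (0.447) z + (1.431) z^2 = 0, i.e. a z^2 + b z + c = 0 with a = 1.431, b = 0.447, c = 1.
Discriminant D = b^2 - 4ac = (0.447)^2 - 4*(1.431)*1 = 0.199809 - (5.724) = -5.524191.
D < 0, so the roots are the complex-conjugate pair z = (-b +/- i sqrt(-D)) / (2a) = -0.1562 +/- 0.8212i.
For a conjugate pair |z|^2 = z * conj(z) = (product of roots) = c/a = 1/(1.431) = 0.698812, so |z| = sqrt(0.698812) = 0.8359 for both roots.
Moduli of all roots: 0.8359, 0.8359.
All moduli strictly greater than 1? No.
Verdict: Not stationary.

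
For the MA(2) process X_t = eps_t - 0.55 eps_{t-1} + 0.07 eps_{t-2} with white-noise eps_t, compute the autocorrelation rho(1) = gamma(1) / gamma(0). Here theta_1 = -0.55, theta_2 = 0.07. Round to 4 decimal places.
\rho(1) = -0.4501

For an MA(q) process with theta_0 = 1, the autocovariance is
  gamma(k) = sigma^2 * sum_{i=0..q-k} theta_i * theta_{i+k},
and rho(k) = gamma(k) / gamma(0). Sigma^2 cancels.
  numerator   = (1)*(-0.55) + (-0.55)*(0.07) = -0.5885.
  denominator = (1)^2 + (-0.55)^2 + (0.07)^2 = 1.3074.
  rho(1) = -0.5885 / 1.3074 = -0.4501.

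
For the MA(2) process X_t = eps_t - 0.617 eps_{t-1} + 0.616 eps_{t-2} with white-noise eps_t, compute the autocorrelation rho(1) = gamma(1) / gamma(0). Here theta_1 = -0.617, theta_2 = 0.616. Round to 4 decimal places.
\rho(1) = -0.5665

For an MA(q) process with theta_0 = 1, the autocovariance is
  gamma(k) = sigma^2 * sum_{i=0..q-k} theta_i * theta_{i+k},
and rho(k) = gamma(k) / gamma(0). Sigma^2 cancels.
  numerator   = (1)*(-0.617) + (-0.617)*(0.616) = -0.997072.
  denominator = (1)^2 + (-0.617)^2 + (0.616)^2 = 1.760145.
  rho(1) = -0.997072 / 1.760145 = -0.5665.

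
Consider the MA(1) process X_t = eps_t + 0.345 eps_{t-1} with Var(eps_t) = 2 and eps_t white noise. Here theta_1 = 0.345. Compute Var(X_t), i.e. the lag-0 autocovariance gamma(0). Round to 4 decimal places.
\gamma(0) = 2.2381

For an MA(q) process X_t = eps_t + sum_i theta_i eps_{t-i} with
Var(eps_t) = sigma^2, the variance is
  gamma(0) = sigma^2 * (1 + sum_i theta_i^2).
  sum_i theta_i^2 = (0.345)^2 = 0.119025.
  gamma(0) = 2 * (1 + 0.119025) = 2 * 1.119025 = 2.23805, which rounds to 2.2381.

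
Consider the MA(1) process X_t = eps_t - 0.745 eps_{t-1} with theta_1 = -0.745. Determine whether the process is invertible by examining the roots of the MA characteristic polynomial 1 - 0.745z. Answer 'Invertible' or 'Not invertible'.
\text{Invertible}

The MA(q) characteristic polynomial is P(z) = 1 - 0.745z.
Invertibility requires all roots to lie outside the unit circle, i.e. |z| > 1 for every root.
This is linear in z: 1 + (-0.745) z = 0  =>  z = -1/(-0.745) = 1.342282,  |z| = 1.342282.
Moduli of all roots: 1.3423.
All moduli strictly greater than 1? Yes.
Verdict: Invertible.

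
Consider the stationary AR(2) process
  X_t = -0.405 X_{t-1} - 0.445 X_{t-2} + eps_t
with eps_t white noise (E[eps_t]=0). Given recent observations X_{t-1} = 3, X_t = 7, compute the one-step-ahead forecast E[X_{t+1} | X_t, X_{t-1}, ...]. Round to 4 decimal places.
E[X_{t+1} \mid \mathcal F_t] = -4.1700

For an AR(p) model X_t = c + sum_i phi_i X_{t-i} + eps_t, the
one-step-ahead conditional mean is
  E[X_{t+1} | X_t, ...] = c + sum_i phi_i X_{t+1-i}.
Substitute known values:
  E[X_{t+1} | ...] = (-0.405) * (7) + (-0.445) * (3)
                   = -4.1700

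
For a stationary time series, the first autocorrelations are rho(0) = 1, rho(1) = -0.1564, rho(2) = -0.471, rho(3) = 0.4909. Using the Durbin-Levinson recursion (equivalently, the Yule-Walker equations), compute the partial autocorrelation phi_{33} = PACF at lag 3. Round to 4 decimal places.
\phi_{33} = 0.4150

The PACF at lag k is phi_{kk}, the last component of the solution
to the Yule-Walker system G_k phi = r_k where
  (G_k)_{ij} = rho(|i - j|), (r_k)_i = rho(i), i,j = 1..k.
Equivalently, Durbin-Levinson gives phi_{kk} iteratively:
  phi_{11} = rho(1)
  phi_{kk} = [rho(k) - sum_{j=1..k-1} phi_{k-1,j} rho(k-j)]
            / [1 - sum_{j=1..k-1} phi_{k-1,j} rho(j)],
  phi_{k,j} = phi_{k-1,j} - phi_{kk} phi_{k-1,k-j},  j = 1..k-1.
Step k = 1:
  phi_11 = rho(1) = -0.1564.
Step k = 2:
  phi_22 = [rho(2) - phi_11 rho(1)] / [1 - phi_11 rho(1)] = [-0.471 - (-0.1564)(-0.1564)] / [1 - (-0.1564)(-0.1564)]
         = -0.49546096 / 0.97553904 = -0.507884.
  Update: phi_21 = phi_11 - phi_22 phi_11 = -0.1564 - (-0.507884)(-0.1564) = -0.235833.
Step k = 3:
  phi_33 = [rho(3) - phi_21 rho(2) - phi_22 rho(1)] / [1 - phi_21 rho(1) - phi_22 rho(2)]
    numerator   = 0.4909 - (-0.235833)(-0.471) - (-0.507884)(-0.1564) = 0.3003895
    denominator = 1 - (-0.235833)(-0.1564) - (-0.507884)(-0.471) = 0.7239022
  phi_33 = 0.3003895 / 0.7239022 = 0.415.
Therefore phi_{33} = 0.4150.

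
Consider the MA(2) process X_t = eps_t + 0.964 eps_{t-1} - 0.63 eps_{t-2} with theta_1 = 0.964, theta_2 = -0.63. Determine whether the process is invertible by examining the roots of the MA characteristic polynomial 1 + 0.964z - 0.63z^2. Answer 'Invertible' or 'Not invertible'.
\text{Not invertible}

The MA(q) characteristic polynomial is P(z) = 1 + 0.964z - 0.63z^2.
Invertibility requires all roots to lie outside the unit circle, i.e. |z| > 1 for every root.
Set 1 + (0.964) z + (-0.63) z^2 = 0, i.e. a z^2 + b z + c = 0 with a = -0.63, b = 0.964, c = 1.
Discriminant D = b^2 - 4ac = (0.964)^2 - 4*(-0.63)*1 = 0.929296 - (-2.52) = 3.449296.
D >= 0, so the roots are real: z = (-b +/- sqrt(D)) / (2a) = (-0.964 +/- 1.857228) / (-1.26).
  z_1 = (-0.964 + 1.857228) / (-1.26) = -0.7089,   |z_1| = 0.7089.
  z_2 = (-0.964 - 1.857228) / (-1.26) = 2.2391,   |z_2| = 2.2391.
Moduli of all roots: 0.7089, 2.2391.
All moduli strictly greater than 1? No.
Verdict: Not invertible.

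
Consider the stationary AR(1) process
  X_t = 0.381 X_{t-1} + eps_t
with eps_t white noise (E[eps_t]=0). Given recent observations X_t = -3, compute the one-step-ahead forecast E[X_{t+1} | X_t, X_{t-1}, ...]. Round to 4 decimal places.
E[X_{t+1} \mid \mathcal F_t] = -1.1430

For an AR(p) model X_t = c + sum_i phi_i X_{t-i} + eps_t, the
one-step-ahead conditional mean is
  E[X_{t+1} | X_t, ...] = c + sum_i phi_i X_{t+1-i}.
Substitute known values:
  E[X_{t+1} | ...] = (0.381) * (-3)
                   = -1.1430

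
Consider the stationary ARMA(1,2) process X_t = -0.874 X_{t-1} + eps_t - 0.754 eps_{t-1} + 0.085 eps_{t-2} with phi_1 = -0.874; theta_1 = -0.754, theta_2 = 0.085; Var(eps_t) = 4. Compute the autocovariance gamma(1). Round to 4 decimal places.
\gamma(1) = -49.9948

Multiply the model equation by X_{t-k} and take expectations. With theta_0 = psi_0 = 1 and psi_j the MA(infinity) weights, this gives
  gamma(k) - sum_i phi_i gamma(k-i) = c_k,
  c_k = sigma^2 * sum_{j=k..q} theta_j psi_{j-k}   (c_k = 0 for k > q),
using gamma(-m) = gamma(m).
psi-weights needed (psi_j = theta_j + sum_i phi_i psi_{j-i}):
  psi_1 = theta_1 + phi_1 = -0.754 + (-0.874) = -1.628
  psi_2 = theta_2 + phi_1 psi_1 = 0.085 + (-0.874)(-1.628) = 1.507872
Right-hand sides:
  c_0 = sigma^2 (1 + theta_1 psi_1 + theta_2 psi_2) = 4 * (1 + (-0.754)(-1.628) + (0.085)(1.507872)) = 4 * 2.355681 = 9.422724
  c_1 = sigma^2 (theta_1 + theta_2 psi_1) = 4 * (-0.754 + (0.085)(-1.628)) = -3.56952
  c_2 = sigma^2 theta_2 = 4 * (0.085) = 0.34
Equations for k = 0 and k = 1 (AR order 1):
  gamma(0) = phi_1 gamma(1) + c_0
  gamma(1) = phi_1 gamma(0) + c_1
Substituting the second into the first: gamma(0) (1 - phi_1^2) = c_0 + phi_1 c_1, so
  gamma(0) = (c_0 + phi_1 c_1) / (1 - phi_1^2) = (9.422724 + (-0.874)(-3.56952)) / (1 - (-0.874)^2) = 12.542485 / 0.236124 = 53.118213.
  gamma(1) = phi_1 gamma(0) + c_1 = (-0.874)(53.118213) + (-3.56952) = -49.994838.
Therefore gamma(1) = -49.9948 (to 4 decimal places).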